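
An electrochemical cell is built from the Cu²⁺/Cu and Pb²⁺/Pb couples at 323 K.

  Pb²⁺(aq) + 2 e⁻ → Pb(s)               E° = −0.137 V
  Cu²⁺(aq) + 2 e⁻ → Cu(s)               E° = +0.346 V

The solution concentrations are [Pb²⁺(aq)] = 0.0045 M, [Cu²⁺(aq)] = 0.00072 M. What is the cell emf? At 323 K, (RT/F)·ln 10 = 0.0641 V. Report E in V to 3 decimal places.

+0.457 V

The Cu²⁺/Cu couple has the more positive E°, so it is the cathode; Pb²⁺/Pb is the anode.
E°cell = +0.346 − (−0.137) = +0.483 V, with n = 2 electrons transferred.
The balanced reaction is Cu²⁺(aq) + Pb(s) → Cu(s) + Pb²⁺(aq), so Q = [Pb²⁺(aq)] / [Cu²⁺(aq)] = 6.25 and log Q = 0.796.
By the Nernst equation, E = +0.483 − (0.0641/2)·(0.796) = +0.457 V.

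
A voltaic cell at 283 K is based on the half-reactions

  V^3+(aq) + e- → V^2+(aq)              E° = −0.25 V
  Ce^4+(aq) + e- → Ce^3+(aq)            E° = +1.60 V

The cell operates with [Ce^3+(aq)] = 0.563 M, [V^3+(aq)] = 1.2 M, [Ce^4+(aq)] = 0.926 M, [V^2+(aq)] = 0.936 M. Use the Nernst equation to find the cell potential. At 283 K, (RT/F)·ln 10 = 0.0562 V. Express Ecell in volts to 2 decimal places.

+1.86 V

Since E°(Ce⁴⁺/Ce³⁺) > E°(V³⁺/V²⁺), Ce⁴⁺/Ce³⁺ serves as the cathode.
The standard potential is +1.60 − (−0.25) = +1.85 V and the balanced reaction transfers n = 1 electron.
The balanced reaction is Ce^4+(aq) + V^2+(aq) → Ce^3+(aq) + V^3+(aq), so Q = ([Ce^3+(aq)]·[V^3+(aq)]) / ([Ce^4+(aq)]·[V^2+(aq)]) = 0.779 and log Q = −0.108.
By the Nernst equation, E = +1.85 − (0.0562/1)·(−0.108) = +1.86 V.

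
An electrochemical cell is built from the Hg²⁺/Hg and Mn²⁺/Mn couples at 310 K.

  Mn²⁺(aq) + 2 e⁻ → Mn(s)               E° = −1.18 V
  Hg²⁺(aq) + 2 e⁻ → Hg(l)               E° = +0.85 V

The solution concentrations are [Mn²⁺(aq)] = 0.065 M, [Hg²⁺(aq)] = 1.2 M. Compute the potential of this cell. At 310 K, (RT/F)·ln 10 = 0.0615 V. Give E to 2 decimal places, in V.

+2.07 V

Since E°(Hg²⁺/Hg) > E°(Mn²⁺/Mn), Hg²⁺/Hg serves as the cathode.
E°cell = E°cat − E°an = +0.85 − (−1.18) = +2.03 V; n = 2.
Balancing gives Hg²⁺(aq) + Mn(s) → Hg(l) + Mn²⁺(aq); hence Q = [Mn²⁺(aq)] / [Hg²⁺(aq)] = 0.0542 (log Q = −1.266).
E = E° − (0.0615/n)·log Q = +2.03 − (0.0615/2)(−1.266) = +2.07 V.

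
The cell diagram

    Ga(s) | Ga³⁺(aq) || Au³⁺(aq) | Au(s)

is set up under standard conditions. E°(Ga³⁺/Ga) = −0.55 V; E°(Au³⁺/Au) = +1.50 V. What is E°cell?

By convention the left-hand electrode in cell notation is the anode (oxidation) and the right-hand electrode is the cathode (reduction).
E°cell = E°(right) − E°(left) = +1.50 − (−0.55) = +2.05 V.

+2.05 V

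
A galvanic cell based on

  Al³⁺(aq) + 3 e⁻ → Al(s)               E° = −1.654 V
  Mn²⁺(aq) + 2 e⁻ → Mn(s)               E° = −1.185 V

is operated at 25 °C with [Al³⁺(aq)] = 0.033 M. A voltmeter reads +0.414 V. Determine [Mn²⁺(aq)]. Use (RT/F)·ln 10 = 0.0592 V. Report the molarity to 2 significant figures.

0.0014 M

With Mn²⁺/Mn at the cathode and Al³⁺/Al at the anode, E°cell = −1.185 − (−1.654) = +0.469 V (n = 6).
Rearranging E = E° − (0.0592/n)·log Q gives log Q = 6(+0.469 − (+0.414))/0.0592 = 5.574.
Balancing electrons gives 3 Mn²⁺(aq) + 2 Al(s) → 3 Mn(s) + 2 Al³⁺(aq); thus Q = [Al³⁺(aq)]^2 / [Mn²⁺(aq)]^3.
Isolating [Mn²⁺(aq)] in Q = 10^{5.574} yields log [Mn²⁺(aq)] = −2.846, i.e. 0.0014 M.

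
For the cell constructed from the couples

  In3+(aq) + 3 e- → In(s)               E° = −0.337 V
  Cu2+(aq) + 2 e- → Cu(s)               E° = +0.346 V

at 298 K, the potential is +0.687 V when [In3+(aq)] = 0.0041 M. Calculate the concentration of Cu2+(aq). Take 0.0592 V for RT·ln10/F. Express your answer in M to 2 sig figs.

Cu²⁺/Cu is the cathode (higher E°); E°cell = +0.346 − (−0.337) = +0.683 V with n = 6.
From the Nernst equation, log Q = n(E° − E)/0.0592 = 6·(+0.683 − (+0.687))/0.0592 = −0.405.
The balanced reaction is 3 Cu2+(aq) + 2 In(s) → 3 Cu(s) + 2 In3+(aq), so Q = [In3+(aq)]^2 / [Cu2+(aq)]^3.
Solving for the unknown gives log [Cu2+(aq)] = −1.456, so [Cu2+(aq)] ≈ 0.035 M.

0.035 M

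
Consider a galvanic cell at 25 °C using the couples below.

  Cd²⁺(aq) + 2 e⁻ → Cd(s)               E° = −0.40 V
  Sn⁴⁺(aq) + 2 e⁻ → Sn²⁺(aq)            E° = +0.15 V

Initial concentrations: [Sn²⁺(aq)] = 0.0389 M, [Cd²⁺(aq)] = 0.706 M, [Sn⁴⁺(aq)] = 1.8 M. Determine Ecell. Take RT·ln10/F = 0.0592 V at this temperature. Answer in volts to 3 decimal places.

The Sn⁴⁺/Sn²⁺ couple has the more positive E°, so it is the cathode; Cd²⁺/Cd is the anode.
The standard potential is +0.15 − (−0.40) = +0.55 V and the balanced reaction transfers n = 2 electrons.
For the overall reaction Sn⁴⁺(aq) + Cd(s) → Sn²⁺(aq) + Cd²⁺(aq), Q = ([Sn²⁺(aq)]·[Cd²⁺(aq)]) / [Sn⁴⁺(aq)] = 0.0153, giving log Q = −1.817.
E = E° − (0.0592/n)·log Q = +0.55 − (0.0592/2)(−1.817) = +0.604 V.

+0.604 V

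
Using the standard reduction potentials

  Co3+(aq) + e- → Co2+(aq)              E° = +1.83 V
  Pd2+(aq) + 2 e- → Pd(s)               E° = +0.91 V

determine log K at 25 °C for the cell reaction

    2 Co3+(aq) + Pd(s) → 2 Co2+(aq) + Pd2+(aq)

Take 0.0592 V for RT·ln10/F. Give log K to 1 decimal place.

log K = 31.1

The Co³⁺/Co²⁺ couple is reduced (cathode); E°cell = +1.83 − (+0.91) = +0.92 V with n = 2.
At equilibrium E = 0, so log K = nE°cell / 0.0592 = (2)(+0.92) / 0.0592 = 31.1.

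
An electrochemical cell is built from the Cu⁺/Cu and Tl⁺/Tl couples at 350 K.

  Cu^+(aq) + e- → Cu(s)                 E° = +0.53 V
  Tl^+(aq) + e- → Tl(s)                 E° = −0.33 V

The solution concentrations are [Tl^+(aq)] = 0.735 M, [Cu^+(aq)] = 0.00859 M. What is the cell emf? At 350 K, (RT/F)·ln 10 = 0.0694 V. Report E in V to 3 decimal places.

+0.726 V

Cu⁺/Cu is reduced (cathode, E° = +0.53 V) and Tl⁺/Tl is oxidized (anode).
E°cell = E°cat − E°an = +0.53 − (−0.33) = +0.86 V; n = 1.
For the overall reaction Cu^+(aq) + Tl(s) → Cu(s) + Tl^+(aq), Q = [Tl^+(aq)] / [Cu^+(aq)] = 85.6, giving log Q = 1.932.
E = E° − (0.0694/n)·log Q = +0.86 − (0.0694/1)(1.932) = +0.726 V.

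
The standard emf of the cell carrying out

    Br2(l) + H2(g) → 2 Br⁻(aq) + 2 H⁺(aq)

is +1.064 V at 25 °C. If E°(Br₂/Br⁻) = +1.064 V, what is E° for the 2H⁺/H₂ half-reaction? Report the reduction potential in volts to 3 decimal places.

+0.000 V

In the reaction as written the Br₂/Br⁻ couple is reduced (cathode) and 2H⁺/H₂ is oxidized (anode), so E°cell = E°(Br₂/Br⁻) − E°(2H⁺/H₂).
E°(2H⁺/H₂) = E°(cathode) − E°cell = +1.064 − (+1.064) = +0.000 V.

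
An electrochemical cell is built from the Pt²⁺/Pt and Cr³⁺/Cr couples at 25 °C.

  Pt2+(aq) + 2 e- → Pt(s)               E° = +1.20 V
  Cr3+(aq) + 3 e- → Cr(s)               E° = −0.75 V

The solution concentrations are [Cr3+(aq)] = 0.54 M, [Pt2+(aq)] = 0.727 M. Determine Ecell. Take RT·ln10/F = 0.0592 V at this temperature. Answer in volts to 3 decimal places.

+1.951 V

Since E°(Pt²⁺/Pt) > E°(Cr³⁺/Cr), Pt²⁺/Pt serves as the cathode.
E°cell = E°cat − E°an = +1.20 − (−0.75) = +1.95 V; n = 6.
Balancing gives 3 Pt2+(aq) + 2 Cr(s) → 3 Pt(s) + 2 Cr3+(aq); hence Q = [Cr3+(aq)]^2 / [Pt2+(aq)]^3 = 0.759 (log Q = −0.120).
E = E° − (0.0592/n)·log Q = +1.95 − (0.0592/6)(−0.120) = +1.951 V.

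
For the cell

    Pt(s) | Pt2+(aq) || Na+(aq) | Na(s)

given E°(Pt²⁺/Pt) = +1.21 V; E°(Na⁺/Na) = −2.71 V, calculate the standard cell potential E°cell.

By convention the left-hand electrode in cell notation is the anode (oxidation) and the right-hand electrode is the cathode (reduction).
E°cell = E°(right) − E°(left) = −2.71 − (+1.21) = −3.92 V.
The negative sign shows that, as written, the cell would require an external voltage to drive the reaction.

−3.92 V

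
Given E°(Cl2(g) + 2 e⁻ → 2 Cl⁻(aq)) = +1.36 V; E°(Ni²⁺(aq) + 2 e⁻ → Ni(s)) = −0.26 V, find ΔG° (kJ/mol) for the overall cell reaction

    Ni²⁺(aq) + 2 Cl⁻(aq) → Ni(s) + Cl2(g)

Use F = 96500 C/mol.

+313 kJ/mol

In the reaction as written Ni²⁺(aq) is reduced, so the Ni²⁺/Ni couple is the cathode and Cl₂/Cl⁻ is the anode.
E°cell = −0.26 − (+1.36) = −1.62 V; balancing electrons gives n = 2.
ΔG° = −nFE°cell = −(2)(96500)(−1.62) J/mol = +313 kJ/mol.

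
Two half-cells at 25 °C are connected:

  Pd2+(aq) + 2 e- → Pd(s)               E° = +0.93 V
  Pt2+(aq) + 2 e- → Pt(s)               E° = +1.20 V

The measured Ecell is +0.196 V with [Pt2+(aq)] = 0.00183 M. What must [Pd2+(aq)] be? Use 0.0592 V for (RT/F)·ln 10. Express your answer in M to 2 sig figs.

Pt²⁺/Pt is the cathode (higher E°); E°cell = +1.20 − (+0.93) = +0.27 V with n = 2.
Since E = E° − (0.0592/n)·log Q, log Q = n(E° − E)/0.0592 = 2.500.
Balancing electrons gives Pt2+(aq) + Pd(s) → Pt(s) + Pd2+(aq); thus Q = [Pd2+(aq)] / [Pt2+(aq)].
Isolating [Pd2+(aq)] in Q = 10^{2.500} yields log [Pd2+(aq)] = −0.238, i.e. 0.58 M.

0.58 M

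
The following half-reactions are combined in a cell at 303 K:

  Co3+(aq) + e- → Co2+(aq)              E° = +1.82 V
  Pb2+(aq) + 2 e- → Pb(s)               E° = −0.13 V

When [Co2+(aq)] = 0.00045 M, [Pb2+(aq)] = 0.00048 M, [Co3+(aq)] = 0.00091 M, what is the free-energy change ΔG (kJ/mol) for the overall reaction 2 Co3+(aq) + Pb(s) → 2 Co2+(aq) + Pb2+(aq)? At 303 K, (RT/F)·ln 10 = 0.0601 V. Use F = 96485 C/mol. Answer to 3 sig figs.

−399 kJ/mol

The standard cell potential is +1.82 − (−0.13) = +1.95 V, with n = 2 electrons in the balanced equation.
The reaction quotient is ([Co2+(aq)]^2·[Pb2+(aq)]) / [Co3+(aq)]^2 = 0.000117; by Nernst, E = +1.95 − (0.0601/2)(−3.930) = +2.0681 V.
ΔG = −nFE = −(2)(96485)(+2.0681) J/mol = −399 kJ/mol.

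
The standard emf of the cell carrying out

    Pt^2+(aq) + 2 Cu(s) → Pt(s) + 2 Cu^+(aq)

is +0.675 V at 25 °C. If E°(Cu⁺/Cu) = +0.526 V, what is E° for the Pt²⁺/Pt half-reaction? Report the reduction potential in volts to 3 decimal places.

+1.201 V

In the reaction as written the Pt²⁺/Pt couple is reduced (cathode) and Cu⁺/Cu is oxidized (anode), so E°cell = E°(Pt²⁺/Pt) − E°(Cu⁺/Cu).
E°(Pt²⁺/Pt) = E°cell + E°(anode) = +0.675 + (+0.526) = +1.201 V.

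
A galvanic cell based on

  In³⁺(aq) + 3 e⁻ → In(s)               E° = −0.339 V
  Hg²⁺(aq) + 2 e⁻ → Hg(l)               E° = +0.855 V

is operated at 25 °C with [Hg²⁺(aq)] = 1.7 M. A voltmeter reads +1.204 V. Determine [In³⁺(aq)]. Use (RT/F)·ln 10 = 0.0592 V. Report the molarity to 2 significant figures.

The Hg²⁺/Hg couple has the larger reduction potential, so it is the cathode: E°cell = +0.855 − (−0.339) = +1.194 V and n = 6.
From the Nernst equation, log Q = n(E° − E)/0.0592 = 6·(+1.194 − (+1.204))/0.0592 = −1.014.
For 3 Hg²⁺(aq) + 2 In(s) → 3 Hg(l) + 2 In³⁺(aq), the reaction quotient is Q = [In³⁺(aq)]^2 / [Hg²⁺(aq)]^3.
Isolating [In³⁺(aq)] in Q = 10^{−1.014} yields log [In³⁺(aq)] = −0.161, i.e. 0.69 M.

0.69 M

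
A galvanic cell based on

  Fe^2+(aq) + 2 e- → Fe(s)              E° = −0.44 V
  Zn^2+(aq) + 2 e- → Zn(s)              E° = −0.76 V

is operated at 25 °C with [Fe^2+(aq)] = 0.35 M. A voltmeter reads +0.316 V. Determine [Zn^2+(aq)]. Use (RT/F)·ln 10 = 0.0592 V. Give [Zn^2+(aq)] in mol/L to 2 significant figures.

0.48 M

The Fe²⁺/Fe couple has the larger reduction potential, so it is the cathode: E°cell = −0.44 − (−0.76) = +0.32 V and n = 2.
Since E = E° − (0.0592/n)·log Q, log Q = n(E° − E)/0.0592 = 0.135.
The balanced reaction is Fe^2+(aq) + Zn(s) → Fe(s) + Zn^2+(aq), so Q = [Zn^2+(aq)] / [Fe^2+(aq)].
Substituting the known concentrations and solving, log [Zn^2+(aq)] = −0.321 and [Zn^2+(aq)] = 0.48 M.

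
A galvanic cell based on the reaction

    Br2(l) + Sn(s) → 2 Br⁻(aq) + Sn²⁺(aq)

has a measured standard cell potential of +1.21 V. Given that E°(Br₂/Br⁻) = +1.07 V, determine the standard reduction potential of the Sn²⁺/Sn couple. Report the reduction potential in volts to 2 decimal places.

In the reaction as written the Br₂/Br⁻ couple is reduced (cathode) and Sn²⁺/Sn is oxidized (anode), so E°cell = E°(Br₂/Br⁻) − E°(Sn²⁺/Sn).
E°(Sn²⁺/Sn) = E°(cathode) − E°cell = +1.07 − (+1.21) = −0.14 V.

−0.14 V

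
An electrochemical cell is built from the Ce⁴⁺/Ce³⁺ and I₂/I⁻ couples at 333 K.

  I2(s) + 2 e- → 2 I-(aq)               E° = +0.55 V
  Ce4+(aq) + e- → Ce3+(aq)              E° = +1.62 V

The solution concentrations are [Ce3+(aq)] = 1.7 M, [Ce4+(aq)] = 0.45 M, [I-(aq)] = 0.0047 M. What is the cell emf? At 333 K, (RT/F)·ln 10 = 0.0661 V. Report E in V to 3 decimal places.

Since E°(Ce⁴⁺/Ce³⁺) > E°(I₂/I⁻), Ce⁴⁺/Ce³⁺ serves as the cathode.
E°cell = E°cat − E°an = +1.62 − (+0.55) = +1.07 V; n = 2.
Balancing gives 2 Ce4+(aq) + 2 I-(aq) → 2 Ce3+(aq) + I2(s); hence Q = [Ce3+(aq)]^2 / ([Ce4+(aq)]^2·[I-(aq)]^2) = 6.46×10^5 (log Q = 5.810).
By the Nernst equation, E = +1.07 − (0.0661/2)·(5.810) = +0.878 V.

+0.878 V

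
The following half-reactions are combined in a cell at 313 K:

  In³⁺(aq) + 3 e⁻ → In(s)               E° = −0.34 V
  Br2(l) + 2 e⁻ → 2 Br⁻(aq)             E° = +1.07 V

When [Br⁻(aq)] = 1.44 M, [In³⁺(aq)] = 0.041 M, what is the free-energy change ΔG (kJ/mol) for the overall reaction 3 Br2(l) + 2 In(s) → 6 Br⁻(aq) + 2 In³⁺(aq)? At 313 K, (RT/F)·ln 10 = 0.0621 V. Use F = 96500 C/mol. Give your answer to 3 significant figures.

−827 kJ/mol

E°cell = +1.07 − (−0.34) = +1.41 V; the balanced reaction transfers n = 6 electrons.
The reaction quotient is [Br⁻(aq)]^6·[In³⁺(aq)]^2 = 0.015; by Nernst, E = +1.41 − (0.0621/6)(−1.824) = +1.4289 V.
ΔG = −nFE = −(6)(96500)(+1.4289) J/mol = −827 kJ/mol.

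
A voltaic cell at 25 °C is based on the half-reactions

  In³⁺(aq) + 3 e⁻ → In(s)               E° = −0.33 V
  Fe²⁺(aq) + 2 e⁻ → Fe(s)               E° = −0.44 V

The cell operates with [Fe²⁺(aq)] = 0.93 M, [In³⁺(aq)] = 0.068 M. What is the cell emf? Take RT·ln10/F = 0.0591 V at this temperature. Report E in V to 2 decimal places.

The In³⁺/In couple has the more positive E°, so it is the cathode; Fe²⁺/Fe is the anode.
The standard potential is −0.33 − (−0.44) = +0.11 V and the balanced reaction transfers n = 6 electrons.
For the overall reaction 2 In³⁺(aq) + 3 Fe(s) → 2 In(s) + 3 Fe²⁺(aq), Q = [Fe²⁺(aq)]^3 / [In³⁺(aq)]^2 = 174, giving log Q = 2.240.
Applying E = E° − (RT ln10/nF)·log Q gives +0.11 − (0.0591/6)(2.240) = +0.09 V.

+0.09 V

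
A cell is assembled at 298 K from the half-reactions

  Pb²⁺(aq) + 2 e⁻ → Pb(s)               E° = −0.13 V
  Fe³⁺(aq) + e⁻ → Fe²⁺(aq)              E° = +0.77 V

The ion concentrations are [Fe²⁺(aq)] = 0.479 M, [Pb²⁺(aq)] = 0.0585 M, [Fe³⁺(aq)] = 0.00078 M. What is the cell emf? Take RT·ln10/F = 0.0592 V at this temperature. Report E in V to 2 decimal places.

The Fe³⁺/Fe²⁺ couple has the more positive E°, so it is the cathode; Pb²⁺/Pb is the anode.
E°cell = +0.77 − (−0.13) = +0.90 V, with n = 2 electrons transferred.
Balancing gives 2 Fe³⁺(aq) + Pb(s) → 2 Fe²⁺(aq) + Pb²⁺(aq); hence Q = ([Fe²⁺(aq)]^2·[Pb²⁺(aq)]) / [Fe³⁺(aq)]^2 = 2.21×10^4 (log Q = 4.344).
E = E° − (0.0592/n)·log Q = +0.90 − (0.0592/2)(4.344) = +0.77 V.

+0.77 V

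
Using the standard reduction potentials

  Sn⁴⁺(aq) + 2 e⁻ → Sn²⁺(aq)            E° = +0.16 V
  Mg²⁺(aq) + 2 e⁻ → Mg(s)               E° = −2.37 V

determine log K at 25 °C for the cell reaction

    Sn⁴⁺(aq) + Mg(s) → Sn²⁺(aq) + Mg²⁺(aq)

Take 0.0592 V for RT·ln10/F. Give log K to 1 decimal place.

log K = 85.5

The Sn⁴⁺/Sn²⁺ couple is reduced (cathode); E°cell = +0.16 − (−2.37) = +2.53 V with n = 2.
At equilibrium E = 0, so log K = nE°cell / 0.0592 = (2)(+2.53) / 0.0592 = 85.5.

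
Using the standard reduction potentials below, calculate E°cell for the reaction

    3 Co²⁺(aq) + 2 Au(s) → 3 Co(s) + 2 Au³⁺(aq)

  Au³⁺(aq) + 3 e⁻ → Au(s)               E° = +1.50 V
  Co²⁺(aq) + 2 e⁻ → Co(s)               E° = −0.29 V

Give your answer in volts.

−1.79 V

In the reaction as written, Co²⁺(aq) is reduced (cathode) and Au³⁺(aq) is produced by oxidation at the anode.
E°cell = E°(cathode) − E°(anode) = −0.29 − (+1.50) = −1.79 V.
The negative E°cell means the reaction is non-spontaneous in the direction written.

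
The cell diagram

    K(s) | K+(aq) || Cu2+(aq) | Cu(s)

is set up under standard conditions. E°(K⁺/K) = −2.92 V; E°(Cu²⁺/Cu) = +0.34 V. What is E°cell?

By convention the left-hand electrode in cell notation is the anode (oxidation) and the right-hand electrode is the cathode (reduction).
E°cell = E°(right) − E°(left) = +0.34 − (−2.92) = +3.26 V.

+3.26 V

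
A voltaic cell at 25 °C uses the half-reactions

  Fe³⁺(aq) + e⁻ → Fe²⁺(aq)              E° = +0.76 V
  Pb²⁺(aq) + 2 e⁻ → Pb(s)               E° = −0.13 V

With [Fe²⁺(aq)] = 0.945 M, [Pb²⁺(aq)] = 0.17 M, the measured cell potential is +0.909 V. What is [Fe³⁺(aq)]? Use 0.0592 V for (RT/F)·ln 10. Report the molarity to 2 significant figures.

With Fe³⁺/Fe²⁺ at the cathode and Pb²⁺/Pb at the anode, E°cell = +0.76 − (−0.13) = +0.89 V (n = 2).
Since E = E° − (0.0592/n)·log Q, log Q = n(E° − E)/0.0592 = −0.642.
The balanced reaction is 2 Fe³⁺(aq) + Pb(s) → 2 Fe²⁺(aq) + Pb²⁺(aq), so Q = ([Fe²⁺(aq)]^2·[Pb²⁺(aq)]) / [Fe³⁺(aq)]^2.
Substituting the known concentrations and solving, log [Fe³⁺(aq)] = −0.088 and [Fe³⁺(aq)] = 0.82 M.

0.82 M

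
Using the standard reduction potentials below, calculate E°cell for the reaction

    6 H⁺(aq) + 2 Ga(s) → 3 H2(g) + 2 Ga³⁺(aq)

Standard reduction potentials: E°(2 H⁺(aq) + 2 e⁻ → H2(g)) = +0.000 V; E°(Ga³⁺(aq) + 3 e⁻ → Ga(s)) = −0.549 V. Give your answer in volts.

+0.549 V

H⁺(aq) gains electrons, so the 2H⁺/H₂ couple is the cathode; the Ga³⁺/Ga couple is the anode.
E°cell = E°(cathode) − E°(anode) = +0.000 − (−0.549) = +0.549 V.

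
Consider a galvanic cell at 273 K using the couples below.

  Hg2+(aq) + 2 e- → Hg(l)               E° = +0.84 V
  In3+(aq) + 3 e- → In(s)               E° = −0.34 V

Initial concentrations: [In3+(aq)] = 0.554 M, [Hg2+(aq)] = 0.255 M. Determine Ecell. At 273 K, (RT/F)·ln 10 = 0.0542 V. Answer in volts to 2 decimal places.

Since E°(Hg²⁺/Hg) > E°(In³⁺/In), Hg²⁺/Hg serves as the cathode.
The standard potential is +0.84 − (−0.34) = +1.18 V and the balanced reaction transfers n = 6 electrons.
Balancing gives 3 Hg2+(aq) + 2 In(s) → 3 Hg(l) + 2 In3+(aq); hence Q = [In3+(aq)]^2 / [Hg2+(aq)]^3 = 18.5 (log Q = 1.267).
Applying E = E° − (RT ln10/nF)·log Q gives +1.18 − (0.0542/6)(1.267) = +1.17 V.

+1.17 V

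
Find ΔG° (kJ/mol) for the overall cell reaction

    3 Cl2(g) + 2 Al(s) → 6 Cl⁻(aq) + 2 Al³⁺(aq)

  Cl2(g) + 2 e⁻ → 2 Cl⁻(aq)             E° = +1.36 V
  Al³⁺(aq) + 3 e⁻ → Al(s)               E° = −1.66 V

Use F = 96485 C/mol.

In the reaction as written Cl2(g) is reduced, so the Cl₂/Cl⁻ couple is the cathode and Al³⁺/Al is the anode.
E°cell = +1.36 − (−1.66) = +3.02 V; balancing electrons gives n = 6.
ΔG° = −nFE°cell = −(6)(96485)(+3.02) J/mol = −1748 kJ/mol.

−1748 kJ/mol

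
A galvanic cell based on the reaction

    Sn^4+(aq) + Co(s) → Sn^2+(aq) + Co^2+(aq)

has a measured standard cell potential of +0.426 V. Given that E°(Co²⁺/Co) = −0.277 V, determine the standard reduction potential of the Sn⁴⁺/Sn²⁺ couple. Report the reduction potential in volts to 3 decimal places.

In the reaction as written the Sn⁴⁺/Sn²⁺ couple is reduced (cathode) and Co²⁺/Co is oxidized (anode), so E°cell = E°(Sn⁴⁺/Sn²⁺) − E°(Co²⁺/Co).
E°(Sn⁴⁺/Sn²⁺) = E°cell + E°(anode) = +0.426 + (−0.277) = +0.149 V.

+0.149 V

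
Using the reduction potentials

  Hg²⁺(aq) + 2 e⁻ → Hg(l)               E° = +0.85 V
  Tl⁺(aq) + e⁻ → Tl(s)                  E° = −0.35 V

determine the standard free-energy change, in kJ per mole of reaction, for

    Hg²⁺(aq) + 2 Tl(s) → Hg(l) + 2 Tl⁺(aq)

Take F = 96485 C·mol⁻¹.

−232 kJ/mol

In the reaction as written Hg²⁺(aq) is reduced, so the Hg²⁺/Hg couple is the cathode and Tl⁺/Tl is the anode.
E°cell = +0.85 − (−0.35) = +1.20 V; balancing electrons gives n = 2.
ΔG° = −nFE°cell = −(2)(96485)(+1.20) J/mol = −232 kJ/mol.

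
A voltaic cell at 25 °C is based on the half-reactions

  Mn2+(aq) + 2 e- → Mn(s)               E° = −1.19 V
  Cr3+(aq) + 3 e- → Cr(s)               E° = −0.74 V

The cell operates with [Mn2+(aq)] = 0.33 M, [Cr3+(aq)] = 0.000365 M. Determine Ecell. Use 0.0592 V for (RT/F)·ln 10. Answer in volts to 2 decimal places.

+0.40 V

Cr³⁺/Cr is reduced (cathode, E° = −0.74 V) and Mn²⁺/Mn is oxidized (anode).
E°cell = −0.74 − (−1.19) = +0.45 V, with n = 6 electrons transferred.
For the overall reaction 2 Cr3+(aq) + 3 Mn(s) → 2 Cr(s) + 3 Mn2+(aq), Q = [Mn2+(aq)]^3 / [Cr3+(aq)]^2 = 2.7×10^5, giving log Q = 5.431.
By the Nernst equation, E = +0.45 − (0.0592/6)·(5.431) = +0.40 V.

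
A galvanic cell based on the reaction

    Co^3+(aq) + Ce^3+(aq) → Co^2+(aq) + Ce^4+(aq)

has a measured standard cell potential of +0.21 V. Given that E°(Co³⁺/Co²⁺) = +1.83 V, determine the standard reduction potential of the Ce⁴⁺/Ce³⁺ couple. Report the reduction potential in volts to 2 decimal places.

In the reaction as written the Co³⁺/Co²⁺ couple is reduced (cathode) and Ce⁴⁺/Ce³⁺ is oxidized (anode), so E°cell = E°(Co³⁺/Co²⁺) − E°(Ce⁴⁺/Ce³⁺).
E°(Ce⁴⁺/Ce³⁺) = E°(cathode) − E°cell = +1.83 − (+0.21) = +1.62 V.

+1.62 V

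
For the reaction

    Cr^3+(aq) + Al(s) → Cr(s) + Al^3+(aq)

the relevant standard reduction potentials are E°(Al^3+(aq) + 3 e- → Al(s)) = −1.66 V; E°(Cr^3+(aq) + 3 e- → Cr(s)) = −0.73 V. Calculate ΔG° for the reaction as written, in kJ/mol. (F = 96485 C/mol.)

In the reaction as written Cr^3+(aq) is reduced, so the Cr³⁺/Cr couple is the cathode and Al³⁺/Al is the anode.
E°cell = −0.73 − (−1.66) = +0.93 V; balancing electrons gives n = 3.
ΔG° = −nFE°cell = −(3)(96485)(+0.93) J/mol = −269 kJ/mol.

−269 kJ/mol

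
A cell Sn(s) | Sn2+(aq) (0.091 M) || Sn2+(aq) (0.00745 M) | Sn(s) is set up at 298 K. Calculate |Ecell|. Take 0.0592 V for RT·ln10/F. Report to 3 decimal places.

0.032 V

For a concentration cell E°cell = 0, since both electrodes use the same couple.
The compartment with the higher Sn2+(aq) concentration (0.091 M) acts as the cathode; ions are reduced there and produced at the dilute (0.00745 M) anode.
With n = 2, Ecell = −(0.0592/2)·log([dilute]/[conc]) = −(0.0592/2)·log(0.00745/0.091) = +0.032 V.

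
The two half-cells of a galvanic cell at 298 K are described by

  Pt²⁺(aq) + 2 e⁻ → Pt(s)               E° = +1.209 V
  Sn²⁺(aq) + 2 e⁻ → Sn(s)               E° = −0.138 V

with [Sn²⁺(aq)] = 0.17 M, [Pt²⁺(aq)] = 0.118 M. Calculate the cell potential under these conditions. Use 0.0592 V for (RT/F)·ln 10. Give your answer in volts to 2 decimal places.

+1.34 V

The Pt²⁺/Pt couple has the more positive E°, so it is the cathode; Sn²⁺/Sn is the anode.
The standard potential is +1.209 − (−0.138) = +1.347 V and the balanced reaction transfers n = 2 electrons.
The balanced reaction is Pt²⁺(aq) + Sn(s) → Pt(s) + Sn²⁺(aq), so Q = [Sn²⁺(aq)] / [Pt²⁺(aq)] = 1.44 and log Q = 0.159.
E = E° − (0.0592/n)·log Q = +1.347 − (0.0592/2)(0.159) = +1.34 V.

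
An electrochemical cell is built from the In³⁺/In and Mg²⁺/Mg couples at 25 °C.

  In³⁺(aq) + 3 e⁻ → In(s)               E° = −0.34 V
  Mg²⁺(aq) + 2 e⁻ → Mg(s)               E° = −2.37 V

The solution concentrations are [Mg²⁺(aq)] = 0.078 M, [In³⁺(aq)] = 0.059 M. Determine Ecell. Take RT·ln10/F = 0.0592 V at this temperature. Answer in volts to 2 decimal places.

+2.04 V

In³⁺/In is reduced (cathode, E° = −0.34 V) and Mg²⁺/Mg is oxidized (anode).
E°cell = −0.34 − (−2.37) = +2.03 V, with n = 6 electrons transferred.
The balanced reaction is 2 In³⁺(aq) + 3 Mg(s) → 2 In(s) + 3 Mg²⁺(aq), so Q = [Mg²⁺(aq)]^3 / [In³⁺(aq)]^2 = 0.136 and log Q = −0.865.
Applying E = E° − (RT ln10/nF)·log Q gives +2.03 − (0.0592/6)(−0.865) = +2.04 V.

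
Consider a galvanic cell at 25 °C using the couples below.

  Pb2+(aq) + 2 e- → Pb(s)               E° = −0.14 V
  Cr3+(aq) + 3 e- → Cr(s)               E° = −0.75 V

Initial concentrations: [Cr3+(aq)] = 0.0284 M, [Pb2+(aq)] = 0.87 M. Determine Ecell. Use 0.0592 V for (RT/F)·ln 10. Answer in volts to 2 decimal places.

Pb²⁺/Pb is reduced (cathode, E° = −0.14 V) and Cr³⁺/Cr is oxidized (anode).
The standard potential is −0.14 − (−0.75) = +0.61 V and the balanced reaction transfers n = 6 electrons.
For the overall reaction 3 Pb2+(aq) + 2 Cr(s) → 3 Pb(s) + 2 Cr3+(aq), Q = [Cr3+(aq)]^2 / [Pb2+(aq)]^3 = 0.00122, giving log Q = −2.912.
By the Nernst equation, E = +0.61 − (0.0592/6)·(−2.912) = +0.64 V.

+0.64 V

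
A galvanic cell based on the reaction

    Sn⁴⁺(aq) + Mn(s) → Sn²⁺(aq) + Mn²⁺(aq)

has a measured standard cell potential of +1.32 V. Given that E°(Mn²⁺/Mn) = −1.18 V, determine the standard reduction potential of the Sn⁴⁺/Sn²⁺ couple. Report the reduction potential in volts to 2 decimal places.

In the reaction as written the Sn⁴⁺/Sn²⁺ couple is reduced (cathode) and Mn²⁺/Mn is oxidized (anode), so E°cell = E°(Sn⁴⁺/Sn²⁺) − E°(Mn²⁺/Mn).
E°(Sn⁴⁺/Sn²⁺) = E°cell + E°(anode) = +1.32 + (−1.18) = +0.14 V.

+0.14 V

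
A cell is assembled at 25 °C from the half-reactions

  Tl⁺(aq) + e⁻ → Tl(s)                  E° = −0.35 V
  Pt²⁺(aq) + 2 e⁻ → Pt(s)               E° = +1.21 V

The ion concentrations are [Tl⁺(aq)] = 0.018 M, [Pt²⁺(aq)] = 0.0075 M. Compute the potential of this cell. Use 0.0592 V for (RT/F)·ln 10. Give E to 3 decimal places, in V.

+1.600 V

Pt²⁺/Pt is reduced (cathode, E° = +1.21 V) and Tl⁺/Tl is oxidized (anode).
The standard potential is +1.21 − (−0.35) = +1.56 V and the balanced reaction transfers n = 2 electrons.
Balancing gives Pt²⁺(aq) + 2 Tl(s) → Pt(s) + 2 Tl⁺(aq); hence Q = [Tl⁺(aq)]^2 / [Pt²⁺(aq)] = 0.0432 (log Q = −1.365).
By the Nernst equation, E = +1.56 − (0.0592/2)·(−1.365) = +1.600 V.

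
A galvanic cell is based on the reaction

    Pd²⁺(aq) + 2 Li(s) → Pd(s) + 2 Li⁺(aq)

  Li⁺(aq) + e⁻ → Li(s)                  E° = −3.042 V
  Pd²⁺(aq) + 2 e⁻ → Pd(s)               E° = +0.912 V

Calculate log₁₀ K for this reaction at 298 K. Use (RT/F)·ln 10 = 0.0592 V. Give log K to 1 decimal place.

The Pd²⁺/Pd couple is reduced (cathode); E°cell = +0.912 − (−3.042) = +3.954 V with n = 2.
At equilibrium E = 0, so log K = nE°cell / 0.0592 = (2)(+3.954) / 0.0592 = 133.6.

log K = 133.6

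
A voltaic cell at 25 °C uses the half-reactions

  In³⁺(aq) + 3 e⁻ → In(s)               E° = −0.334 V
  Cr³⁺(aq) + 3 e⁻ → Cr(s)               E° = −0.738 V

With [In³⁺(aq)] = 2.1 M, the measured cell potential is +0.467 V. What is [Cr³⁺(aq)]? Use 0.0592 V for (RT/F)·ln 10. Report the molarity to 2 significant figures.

In³⁺/In is the cathode (higher E°); E°cell = −0.334 − (−0.738) = +0.404 V with n = 3.
From the Nernst equation, log Q = n(E° − E)/0.0592 = 3·(+0.404 − (+0.467))/0.0592 = −3.193.
Balancing electrons gives In³⁺(aq) + Cr(s) → In(s) + Cr³⁺(aq); thus Q = [Cr³⁺(aq)] / [In³⁺(aq)].
Substituting the known concentrations and solving, log [Cr³⁺(aq)] = −2.871 and [Cr³⁺(aq)] = 0.0013 M.

0.0013 M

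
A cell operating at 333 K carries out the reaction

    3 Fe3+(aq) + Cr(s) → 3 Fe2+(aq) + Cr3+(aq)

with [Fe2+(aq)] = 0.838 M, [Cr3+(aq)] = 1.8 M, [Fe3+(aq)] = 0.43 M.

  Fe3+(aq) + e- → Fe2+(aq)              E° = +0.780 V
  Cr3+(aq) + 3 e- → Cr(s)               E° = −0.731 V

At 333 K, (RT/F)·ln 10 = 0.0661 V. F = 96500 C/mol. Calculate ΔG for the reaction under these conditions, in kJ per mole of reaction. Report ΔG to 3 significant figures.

E°cell = +0.780 − (−0.731) = +1.511 V; the balanced reaction transfers n = 3 electrons.
Here Q = ([Fe2+(aq)]^3·[Cr3+(aq)]) / [Fe3+(aq)]^3 = 13.3 (log Q = 1.125), giving E = +1.511 − (0.0661/3)·(1.125) = +1.4862 V.
ΔG = −nFE = −(3)(96500)(+1.4862) J/mol = −430 kJ/mol.

−430 kJ/mol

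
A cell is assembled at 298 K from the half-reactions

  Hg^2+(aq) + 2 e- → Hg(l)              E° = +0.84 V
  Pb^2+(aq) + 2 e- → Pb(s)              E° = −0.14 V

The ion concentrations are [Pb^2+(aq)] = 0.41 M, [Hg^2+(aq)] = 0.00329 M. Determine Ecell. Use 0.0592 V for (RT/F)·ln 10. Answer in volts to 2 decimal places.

Since E°(Hg²⁺/Hg) > E°(Pb²⁺/Pb), Hg²⁺/Hg serves as the cathode.
E°cell = +0.84 − (−0.14) = +0.98 V, with n = 2 electrons transferred.
The balanced reaction is Hg^2+(aq) + Pb(s) → Hg(l) + Pb^2+(aq), so Q = [Pb^2+(aq)] / [Hg^2+(aq)] = 125 and log Q = 2.096.
By the Nernst equation, E = +0.98 − (0.0592/2)·(2.096) = +0.92 V.

+0.92 V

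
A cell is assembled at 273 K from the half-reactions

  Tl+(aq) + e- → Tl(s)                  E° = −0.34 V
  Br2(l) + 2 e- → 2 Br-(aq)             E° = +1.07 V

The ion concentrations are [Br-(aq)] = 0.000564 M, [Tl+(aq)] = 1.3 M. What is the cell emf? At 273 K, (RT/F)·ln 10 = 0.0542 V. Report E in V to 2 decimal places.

The Br₂/Br⁻ couple has the more positive E°, so it is the cathode; Tl⁺/Tl is the anode.
E°cell = E°cat − E°an = +1.07 − (−0.34) = +1.41 V; n = 2.
For the overall reaction Br2(l) + 2 Tl(s) → 2 Br-(aq) + 2 Tl+(aq), Q = [Br-(aq)]^2·[Tl+(aq)]^2 = 5.38×10^−7, giving log Q = −6.270.
By the Nernst equation, E = +1.41 − (0.0542/2)·(−6.270) = +1.58 V.

+1.58 V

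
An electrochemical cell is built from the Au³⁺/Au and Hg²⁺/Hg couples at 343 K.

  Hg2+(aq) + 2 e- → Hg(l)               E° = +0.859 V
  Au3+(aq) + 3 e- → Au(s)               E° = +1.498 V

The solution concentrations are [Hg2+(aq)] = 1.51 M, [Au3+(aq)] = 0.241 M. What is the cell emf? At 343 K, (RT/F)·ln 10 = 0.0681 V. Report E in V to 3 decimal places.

+0.619 V

Au³⁺/Au is reduced (cathode, E° = +1.498 V) and Hg²⁺/Hg is oxidized (anode).
E°cell = +1.498 − (+0.859) = +0.639 V, with n = 6 electrons transferred.
Balancing gives 2 Au3+(aq) + 3 Hg(l) → 2 Au(s) + 3 Hg2+(aq); hence Q = [Hg2+(aq)]^3 / [Au3+(aq)]^2 = 59.3 (log Q = 1.773).
Applying E = E° − (RT ln10/nF)·log Q gives +0.639 − (0.0681/6)(1.773) = +0.619 V.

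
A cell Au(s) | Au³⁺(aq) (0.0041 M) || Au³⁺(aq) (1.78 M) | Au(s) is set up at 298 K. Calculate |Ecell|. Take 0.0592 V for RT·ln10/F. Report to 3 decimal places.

For a concentration cell E°cell = 0, since both electrodes use the same couple.
The compartment with the higher Au³⁺(aq) concentration (1.78 M) acts as the cathode; ions are reduced there and produced at the dilute (0.0041 M) anode.
With n = 3, Ecell = −(0.0592/3)·log([dilute]/[conc]) = −(0.0592/3)·log(0.0041/1.78) = +0.052 V.

0.052 V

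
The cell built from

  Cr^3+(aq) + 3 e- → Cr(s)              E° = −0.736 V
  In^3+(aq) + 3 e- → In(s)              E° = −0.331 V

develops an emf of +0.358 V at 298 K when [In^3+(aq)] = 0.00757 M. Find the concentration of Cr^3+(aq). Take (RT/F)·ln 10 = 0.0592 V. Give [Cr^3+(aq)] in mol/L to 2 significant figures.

The In³⁺/In couple has the larger reduction potential, so it is the cathode: E°cell = −0.331 − (−0.736) = +0.405 V and n = 3.
From the Nernst equation, log Q = n(E° − E)/0.0592 = 3·(+0.405 − (+0.358))/0.0592 = 2.382.
The balanced reaction is In^3+(aq) + Cr(s) → In(s) + Cr^3+(aq), so Q = [Cr^3+(aq)] / [In^3+(aq)].
Isolating [Cr^3+(aq)] in Q = 10^{2.382} yields log [Cr^3+(aq)] = 0.261, i.e. 1.8 M.

1.8 M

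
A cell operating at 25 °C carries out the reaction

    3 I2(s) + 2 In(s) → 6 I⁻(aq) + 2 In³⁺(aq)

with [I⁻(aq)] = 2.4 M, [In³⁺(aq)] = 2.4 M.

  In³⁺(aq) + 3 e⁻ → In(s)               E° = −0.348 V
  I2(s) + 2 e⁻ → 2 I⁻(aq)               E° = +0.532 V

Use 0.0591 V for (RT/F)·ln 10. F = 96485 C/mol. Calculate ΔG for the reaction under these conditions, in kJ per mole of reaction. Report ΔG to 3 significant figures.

The standard cell potential is +0.532 − (−0.348) = +0.880 V, with n = 6 electrons in the balanced equation.
Here Q = [I⁻(aq)]^6·[In³⁺(aq)]^2 = 1.1×10^3 (log Q = 3.042), giving E = +0.880 − (0.0591/6)·(3.042) = +0.8500 V.
Then ΔG = −nFE = −6 × 96485 × +0.8500 J/mol = −492 kJ/mol.

−492 kJ/mol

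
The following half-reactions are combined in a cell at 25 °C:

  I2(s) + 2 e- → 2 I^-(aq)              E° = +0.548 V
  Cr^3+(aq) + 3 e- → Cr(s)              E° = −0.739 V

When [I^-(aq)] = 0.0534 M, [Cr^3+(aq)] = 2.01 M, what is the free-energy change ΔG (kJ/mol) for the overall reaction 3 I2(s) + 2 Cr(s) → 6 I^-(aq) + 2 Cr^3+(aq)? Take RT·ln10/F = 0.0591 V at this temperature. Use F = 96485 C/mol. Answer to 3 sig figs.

−785 kJ/mol

With I₂/I⁻ reduced at the cathode, E°cell = +0.548 − (−0.739) = +1.287 V and n = 6.
The reaction quotient is [I^-(aq)]^6·[Cr^3+(aq)]^2 = 9.37×10^−8; by Nernst, E = +1.287 − (0.0591/6)(−7.028) = +1.3562 V.
Then ΔG = −nFE = −6 × 96485 × +1.3562 J/mol = −785 kJ/mol.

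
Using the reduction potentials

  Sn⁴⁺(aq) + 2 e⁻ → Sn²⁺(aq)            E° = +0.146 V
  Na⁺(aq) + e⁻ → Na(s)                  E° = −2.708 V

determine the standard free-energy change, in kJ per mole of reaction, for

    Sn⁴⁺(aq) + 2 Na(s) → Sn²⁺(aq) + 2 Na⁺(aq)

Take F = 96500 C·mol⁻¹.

In the reaction as written Sn⁴⁺(aq) is reduced, so the Sn⁴⁺/Sn²⁺ couple is the cathode and Na⁺/Na is the anode.
E°cell = +0.146 − (−2.708) = +2.854 V; balancing electrons gives n = 2.
ΔG° = −nFE°cell = −(2)(96500)(+2.854) J/mol = −551 kJ/mol.

−551 kJ/mol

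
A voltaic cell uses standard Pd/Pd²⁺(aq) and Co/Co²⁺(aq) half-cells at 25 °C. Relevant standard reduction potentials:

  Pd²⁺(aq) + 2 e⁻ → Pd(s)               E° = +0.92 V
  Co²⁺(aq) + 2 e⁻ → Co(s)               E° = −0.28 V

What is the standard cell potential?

The Pd²⁺/Pd couple has the higher E°, so Pd ion is reduced (cathode) and Co is oxidized (anode).
E°cell = E°(cathode) − E°(anode) = +0.92 − (−0.28) = +1.20 V.

+1.20 V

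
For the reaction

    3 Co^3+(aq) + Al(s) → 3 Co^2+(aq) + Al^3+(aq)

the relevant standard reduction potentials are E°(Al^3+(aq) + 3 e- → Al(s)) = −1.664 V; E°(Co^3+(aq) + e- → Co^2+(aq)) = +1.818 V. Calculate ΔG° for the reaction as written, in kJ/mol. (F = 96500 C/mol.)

In the reaction as written Co^3+(aq) is reduced, so the Co³⁺/Co²⁺ couple is the cathode and Al³⁺/Al is the anode.
E°cell = +1.818 − (−1.664) = +3.482 V; balancing electrons gives n = 3.
ΔG° = −nFE°cell = −(3)(96500)(+3.482) J/mol = −1008 kJ/mol.

−1008 kJ/mol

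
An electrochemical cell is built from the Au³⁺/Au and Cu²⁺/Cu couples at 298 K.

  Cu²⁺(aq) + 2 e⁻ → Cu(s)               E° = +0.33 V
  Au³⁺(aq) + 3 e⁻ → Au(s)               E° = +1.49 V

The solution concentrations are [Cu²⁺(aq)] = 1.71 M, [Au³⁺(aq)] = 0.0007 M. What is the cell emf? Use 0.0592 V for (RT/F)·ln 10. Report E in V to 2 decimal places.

Au³⁺/Au is reduced (cathode, E° = +1.49 V) and Cu²⁺/Cu is oxidized (anode).
E°cell = E°cat − E°an = +1.49 − (+0.33) = +1.16 V; n = 6.
Balancing gives 2 Au³⁺(aq) + 3 Cu(s) → 2 Au(s) + 3 Cu²⁺(aq); hence Q = [Cu²⁺(aq)]^3 / [Au³⁺(aq)]^2 = 1.02×10^7 (log Q = 7.009).
Applying E = E° − (RT ln10/nF)·log Q gives +1.16 − (0.0592/6)(7.009) = +1.09 V.

+1.09 V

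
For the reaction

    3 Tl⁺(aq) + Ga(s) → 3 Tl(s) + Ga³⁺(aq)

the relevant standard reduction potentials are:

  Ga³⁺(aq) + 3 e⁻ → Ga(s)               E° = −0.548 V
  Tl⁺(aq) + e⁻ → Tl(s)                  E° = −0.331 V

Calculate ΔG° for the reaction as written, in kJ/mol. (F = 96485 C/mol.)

−62.8 kJ/mol

In the reaction as written Tl⁺(aq) is reduced, so the Tl⁺/Tl couple is the cathode and Ga³⁺/Ga is the anode.
E°cell = −0.331 − (−0.548) = +0.217 V; balancing electrons gives n = 3.
ΔG° = −nFE°cell = −(3)(96485)(+0.217) J/mol = −62.8 kJ/mol.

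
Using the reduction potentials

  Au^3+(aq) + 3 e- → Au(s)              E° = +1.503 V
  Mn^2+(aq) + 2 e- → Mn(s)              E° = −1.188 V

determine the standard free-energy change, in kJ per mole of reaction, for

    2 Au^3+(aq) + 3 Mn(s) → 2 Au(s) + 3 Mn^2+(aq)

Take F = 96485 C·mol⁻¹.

−1558 kJ/mol

In the reaction as written Au^3+(aq) is reduced, so the Au³⁺/Au couple is the cathode and Mn²⁺/Mn is the anode.
E°cell = +1.503 − (−1.188) = +2.691 V; balancing electrons gives n = 6.
ΔG° = −nFE°cell = −(6)(96485)(+2.691) J/mol = −1558 kJ/mol.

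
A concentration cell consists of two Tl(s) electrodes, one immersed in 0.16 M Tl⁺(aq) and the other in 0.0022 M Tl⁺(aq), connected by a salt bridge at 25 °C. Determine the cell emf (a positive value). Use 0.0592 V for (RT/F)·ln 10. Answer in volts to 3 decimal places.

For a concentration cell E°cell = 0, since both electrodes use the same couple.
The compartment with the higher Tl⁺(aq) concentration (0.16 M) acts as the cathode; ions are reduced there and produced at the dilute (0.0022 M) anode.
With n = 1, Ecell = −(0.0592/1)·log([dilute]/[conc]) = −(0.0592/1)·log(0.0022/0.16) = +0.110 V.

0.110 V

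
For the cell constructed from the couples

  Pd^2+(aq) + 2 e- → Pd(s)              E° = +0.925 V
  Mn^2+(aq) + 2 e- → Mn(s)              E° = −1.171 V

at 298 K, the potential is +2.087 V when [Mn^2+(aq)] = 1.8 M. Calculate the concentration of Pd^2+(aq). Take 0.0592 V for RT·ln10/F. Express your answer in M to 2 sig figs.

0.89 M

With Pd²⁺/Pd at the cathode and Mn²⁺/Mn at the anode, E°cell = +0.925 − (−1.171) = +2.096 V (n = 2).
Since E = E° − (0.0592/n)·log Q, log Q = n(E° − E)/0.0592 = 0.304.
The balanced reaction is Pd^2+(aq) + Mn(s) → Pd(s) + Mn^2+(aq), so Q = [Mn^2+(aq)] / [Pd^2+(aq)].
Solving for the unknown gives log [Pd^2+(aq)] = −0.049, so [Pd^2+(aq)] ≈ 0.89 M.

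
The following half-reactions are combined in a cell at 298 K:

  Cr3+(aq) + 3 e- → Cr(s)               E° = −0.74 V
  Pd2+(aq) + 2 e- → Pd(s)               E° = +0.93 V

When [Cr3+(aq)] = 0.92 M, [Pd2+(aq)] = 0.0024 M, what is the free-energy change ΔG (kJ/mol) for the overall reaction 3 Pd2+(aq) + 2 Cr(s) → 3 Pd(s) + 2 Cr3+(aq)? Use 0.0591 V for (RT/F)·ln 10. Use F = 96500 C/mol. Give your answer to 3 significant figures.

The standard cell potential is +0.93 − (−0.74) = +1.67 V, with n = 6 electrons in the balanced equation.
Q = [Cr3+(aq)]^2 / [Pd2+(aq)]^3 = 6.12×10^7, so log Q = 7.787 and E = +1.67 − (0.0591/6)(7.787) = +1.5933 V.
Then ΔG = −nFE = −6 × 96500 × +1.5933 J/mol = −923 kJ/mol.

−923 kJ/mol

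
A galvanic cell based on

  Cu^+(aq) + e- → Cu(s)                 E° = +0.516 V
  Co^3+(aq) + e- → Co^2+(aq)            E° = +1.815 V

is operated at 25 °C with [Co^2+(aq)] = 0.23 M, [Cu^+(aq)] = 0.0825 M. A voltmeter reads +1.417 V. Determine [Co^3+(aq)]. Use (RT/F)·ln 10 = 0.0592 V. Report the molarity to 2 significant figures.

Co³⁺/Co²⁺ is the cathode (higher E°); E°cell = +1.815 − (+0.516) = +1.299 V with n = 1.
Since E = E° − (0.0592/n)·log Q, log Q = n(E° − E)/0.0592 = −1.993.
For Co^3+(aq) + Cu(s) → Co^2+(aq) + Cu^+(aq), the reaction quotient is Q = ([Co^2+(aq)]·[Cu^+(aq)]) / [Co^3+(aq)].
Substituting the known concentrations and solving, log [Co^3+(aq)] = 0.271 and [Co^3+(aq)] = 1.9 M.

1.9 M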